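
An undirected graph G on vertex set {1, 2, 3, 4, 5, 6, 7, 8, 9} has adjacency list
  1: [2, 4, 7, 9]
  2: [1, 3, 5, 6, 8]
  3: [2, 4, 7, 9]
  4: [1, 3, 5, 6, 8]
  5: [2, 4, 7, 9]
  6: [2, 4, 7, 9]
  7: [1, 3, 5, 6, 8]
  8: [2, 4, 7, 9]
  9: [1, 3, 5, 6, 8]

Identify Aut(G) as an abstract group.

S_4 × S_5

The vertices split by degree into {2, 4, 7, 9} (degree 5) and {1, 3, 5, 6, 8} (degree 4); every edge runs between the two parts, so G is the complete bipartite graph K_{4,5}. The parts have unequal sizes, so no automorphism swaps them; each part is permuted independently, giving S_4 × S_5 of order 4!·5! = 2880.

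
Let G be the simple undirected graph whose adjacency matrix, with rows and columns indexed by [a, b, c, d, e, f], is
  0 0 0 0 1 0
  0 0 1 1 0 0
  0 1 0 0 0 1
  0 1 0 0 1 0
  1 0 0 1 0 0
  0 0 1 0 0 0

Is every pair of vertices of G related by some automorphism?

No

Automorphisms preserve degree, but G has vertices of degree 1 and vertices of degree 2; no automorphism maps one to the other, so G is not vertex-transitive.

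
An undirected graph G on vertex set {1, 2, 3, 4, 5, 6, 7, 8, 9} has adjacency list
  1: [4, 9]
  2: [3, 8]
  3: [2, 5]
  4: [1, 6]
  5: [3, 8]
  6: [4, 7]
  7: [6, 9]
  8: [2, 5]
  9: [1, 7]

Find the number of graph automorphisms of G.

G has two connected components, {1, 4, 6, 7, 9} and {2, 3, 5, 8}; each is 2-regular, so G = C_5 ⊔ C_4. No automorphism exchanges components of different sizes, hence Aut(G) is the direct product D_4 × D_5, order 80.

80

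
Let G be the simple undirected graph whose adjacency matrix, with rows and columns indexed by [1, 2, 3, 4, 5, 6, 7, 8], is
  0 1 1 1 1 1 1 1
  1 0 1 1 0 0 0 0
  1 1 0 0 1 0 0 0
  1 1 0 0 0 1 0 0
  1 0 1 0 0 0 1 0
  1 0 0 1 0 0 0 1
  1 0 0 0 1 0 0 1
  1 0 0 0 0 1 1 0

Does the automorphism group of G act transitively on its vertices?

No

Vertex 1 is the only vertex of degree 7, so every automorphism fixes it; G is not vertex-transitive.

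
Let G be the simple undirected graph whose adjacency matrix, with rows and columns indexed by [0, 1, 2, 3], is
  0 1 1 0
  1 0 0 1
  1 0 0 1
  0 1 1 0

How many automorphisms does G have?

G is 2-regular and bipartite with parts {1, 2} and {0, 3} (each part is independent and every cross-pair is an edge), so G = K_{2,2}. Aut(K_{2,2}) is the wreath product S_2 ≀ Z_2: permute within each part, then optionally swap the parts; |Aut| = 2·(2!)² = 8.

8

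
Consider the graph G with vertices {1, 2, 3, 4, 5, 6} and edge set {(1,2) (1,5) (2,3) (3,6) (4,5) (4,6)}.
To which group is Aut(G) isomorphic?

D_6

Every vertex has degree 2 and the graph is connected, so G is the 6-cycle C_6. The automorphisms of the 6-cycle are exactly the symmetries of a regular 6-gon: the dihedral group D_6, |D_6| = 12.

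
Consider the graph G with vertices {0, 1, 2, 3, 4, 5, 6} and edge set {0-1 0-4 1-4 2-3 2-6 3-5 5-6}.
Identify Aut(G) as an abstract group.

D_3 × D_4

G has two connected components, {2, 3, 5, 6} and {0, 1, 4}; each is 2-regular, so G = C_4 ⊔ C_3. The components are non-isomorphic (different sizes), so Aut(G) = Aut(C_3) × Aut(C_4) = D_3 × D_4 of order 6·8 = 48.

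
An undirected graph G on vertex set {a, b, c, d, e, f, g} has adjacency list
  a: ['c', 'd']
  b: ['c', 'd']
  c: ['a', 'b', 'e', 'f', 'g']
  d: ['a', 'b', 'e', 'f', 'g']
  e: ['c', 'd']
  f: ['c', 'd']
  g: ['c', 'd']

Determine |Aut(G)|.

240

The vertices split by degree into {c, d} (degree 5) and {a, b, e, f, g} (degree 2); every edge runs between the two parts, so G is the complete bipartite graph K_{2,5}. The parts have unequal sizes, so no automorphism swaps them; each part is permuted independently, giving S_5 × S_2 of order 5!·2! = 240.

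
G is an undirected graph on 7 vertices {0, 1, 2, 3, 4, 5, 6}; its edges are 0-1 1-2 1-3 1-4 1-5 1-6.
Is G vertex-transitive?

Vertex 1 is the only vertex of degree 6, so every automorphism fixes it; G is not vertex-transitive.

No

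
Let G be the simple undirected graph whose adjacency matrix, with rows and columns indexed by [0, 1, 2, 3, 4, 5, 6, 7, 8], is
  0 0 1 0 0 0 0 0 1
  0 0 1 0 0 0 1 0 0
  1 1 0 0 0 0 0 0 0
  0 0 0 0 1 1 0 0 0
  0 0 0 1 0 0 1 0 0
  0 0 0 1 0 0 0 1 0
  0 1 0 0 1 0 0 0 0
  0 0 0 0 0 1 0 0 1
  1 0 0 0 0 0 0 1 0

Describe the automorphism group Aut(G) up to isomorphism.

G is 2-regular and connected on 9 vertices, i.e. the cycle C_9. C_9 has 9 rotations and 9 reflections, so Aut(C_9) ≅ D_9 of order 18.

D_9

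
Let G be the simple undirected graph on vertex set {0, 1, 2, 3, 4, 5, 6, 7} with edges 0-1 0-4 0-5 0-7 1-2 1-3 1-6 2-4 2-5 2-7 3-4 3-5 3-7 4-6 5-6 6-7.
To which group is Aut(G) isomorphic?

G is 4-regular and bipartite with parts {1, 4, 5, 7} and {0, 2, 3, 6} (each part is independent and every cross-pair is an edge), so G = K_{4,4}. Each part can be permuted independently (S_4 × S_4) and the two equal-size parts can also be swapped, giving (S_4 × S_4) ⋊ Z_2 of order 2·(4!)² = 1152.

(S_4 × S_4) ⋊ Z_2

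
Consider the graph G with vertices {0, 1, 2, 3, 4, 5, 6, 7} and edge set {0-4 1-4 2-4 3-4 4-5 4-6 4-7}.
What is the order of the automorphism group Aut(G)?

Vertex 4 has degree 7 and every other vertex has degree 1, so G is the star K_{1,7} with centre 4. The 7 leaves are pairwise interchangeable while the centre is fixed, giving Aut(G) = S_7.

5040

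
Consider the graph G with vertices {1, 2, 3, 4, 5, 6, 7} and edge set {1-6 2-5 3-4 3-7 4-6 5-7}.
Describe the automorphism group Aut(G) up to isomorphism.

the cyclic group of order 2

The degree sequence is [1, 1, 2, 2, 2, 2, 2]; the two degree-1 vertices 1 and 2 are the ends of a path, so G = P_7. The only nontrivial automorphism of a path is the end-to-end reflection, so Aut(G) ≅ Z_2.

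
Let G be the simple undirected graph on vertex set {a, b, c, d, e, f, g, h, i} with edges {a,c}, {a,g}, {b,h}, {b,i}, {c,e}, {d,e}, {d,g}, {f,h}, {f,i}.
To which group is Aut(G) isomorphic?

D_5 × D_4

G has two connected components, {a, c, d, e, g} and {b, f, h, i}; each is 2-regular, so G = C_5 ⊔ C_4. No automorphism exchanges components of different sizes, hence Aut(G) is the direct product D_5 × D_4, order 80.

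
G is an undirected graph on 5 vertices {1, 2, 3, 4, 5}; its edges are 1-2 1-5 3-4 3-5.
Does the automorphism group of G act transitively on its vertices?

Automorphisms preserve degree, but G has vertices of degree 1 and vertices of degree 2; no automorphism maps one to the other, so G is not vertex-transitive.

No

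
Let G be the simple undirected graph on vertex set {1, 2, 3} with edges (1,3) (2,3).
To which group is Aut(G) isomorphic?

The degree sequence is [1, 1, 2]; the two degree-1 vertices 1 and 2 are the ends of a path, so G = P_3. The only nontrivial automorphism of a path is the end-to-end reflection, so Aut(G) ≅ Z_2.

the cyclic group of order 2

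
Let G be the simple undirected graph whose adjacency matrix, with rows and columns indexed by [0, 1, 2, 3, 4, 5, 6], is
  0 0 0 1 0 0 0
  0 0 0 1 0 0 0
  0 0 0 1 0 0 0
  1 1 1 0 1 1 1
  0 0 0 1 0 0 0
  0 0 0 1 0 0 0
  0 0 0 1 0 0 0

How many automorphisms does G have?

720

Vertex 3 has degree 6 and every other vertex has degree 1, so G is the star K_{1,6} with centre 3. The 6 leaves are pairwise interchangeable while the centre is fixed, giving Aut(G) = S_6.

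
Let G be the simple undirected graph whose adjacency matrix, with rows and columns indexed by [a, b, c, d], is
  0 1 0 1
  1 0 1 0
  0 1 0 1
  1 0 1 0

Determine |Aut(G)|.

G is 2-regular and bipartite on 2^2 = 4 vertices with girth 4; it is the hypercube graph Q_2. Aut(Q_2) consists of the signed permutations of the 2 coordinate axes: 2! permutations times 2^2 sign flips, so |Aut| = 2^2·2! = 8.

8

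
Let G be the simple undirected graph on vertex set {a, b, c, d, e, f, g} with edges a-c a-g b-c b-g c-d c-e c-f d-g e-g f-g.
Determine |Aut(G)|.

The vertices split by degree into {c, g} (degree 5) and {a, b, d, e, f} (degree 2); every edge runs between the two parts, so G is the complete bipartite graph K_{2,5}. The parts have unequal sizes, so no automorphism swaps them; each part is permuted independently, giving S_5 × S_2 of order 5!·2! = 240.

240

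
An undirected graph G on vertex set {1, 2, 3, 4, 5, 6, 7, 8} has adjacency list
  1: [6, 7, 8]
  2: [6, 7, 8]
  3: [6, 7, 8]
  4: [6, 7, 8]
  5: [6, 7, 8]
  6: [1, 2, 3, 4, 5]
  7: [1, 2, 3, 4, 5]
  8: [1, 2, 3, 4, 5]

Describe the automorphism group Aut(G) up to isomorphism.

S_3 × S_5

The vertices split by degree into {6, 7, 8} (degree 5) and {1, 2, 3, 4, 5} (degree 3); every edge runs between the two parts, so G is the complete bipartite graph K_{3,5}. Automorphisms preserve the bipartition setwise (since the parts differ in size) and act as S_3 × S_5 within it; |Aut| = 720.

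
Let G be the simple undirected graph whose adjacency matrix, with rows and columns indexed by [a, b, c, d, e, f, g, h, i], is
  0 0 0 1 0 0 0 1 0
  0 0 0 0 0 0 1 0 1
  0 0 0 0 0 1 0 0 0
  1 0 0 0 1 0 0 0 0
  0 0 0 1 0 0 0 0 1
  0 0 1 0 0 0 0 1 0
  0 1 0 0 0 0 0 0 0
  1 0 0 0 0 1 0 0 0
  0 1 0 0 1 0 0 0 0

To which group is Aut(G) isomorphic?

C_2

The degree sequence is [2, 2, 1, 2, 2, 2, 1, 2, 2]; the two degree-1 vertices c and g are the ends of a path, so G = P_9. A path has exactly one nontrivial symmetry — reversal — giving Aut(G) of order 2.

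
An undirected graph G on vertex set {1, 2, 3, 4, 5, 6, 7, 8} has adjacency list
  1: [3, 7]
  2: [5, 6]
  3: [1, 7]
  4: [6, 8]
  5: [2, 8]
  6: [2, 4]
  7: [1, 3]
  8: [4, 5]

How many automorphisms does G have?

G has two connected components, {2, 4, 5, 6, 8} and {1, 3, 7}; each is 2-regular, so G = C_5 ⊔ C_3. The components are non-isomorphic (different sizes), so Aut(G) = Aut(C_5) × Aut(C_3) = D_5 × D_3 of order 10·6 = 60.

60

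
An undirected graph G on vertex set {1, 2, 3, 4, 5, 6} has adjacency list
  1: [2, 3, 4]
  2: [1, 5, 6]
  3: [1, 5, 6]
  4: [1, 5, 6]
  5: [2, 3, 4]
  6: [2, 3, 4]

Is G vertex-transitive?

G is 3-regular and bipartite with parts {2, 3, 4} and {1, 5, 6} (each part is independent and every cross-pair is an edge), so G = K_{3,3}. Aut(K_{3,3}) is the wreath product S_3 ≀ Z_2: permute within each part, then optionally swap the parts; |Aut| = 2·(3!)² = 72. This group acts transitively on the 6 vertices.

Yes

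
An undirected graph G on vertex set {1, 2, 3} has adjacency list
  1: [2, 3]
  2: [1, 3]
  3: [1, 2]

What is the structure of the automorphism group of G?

S_3

Every vertex has degree 2, so G is the complete graph K_3. Every bijection on the vertex set is an automorphism of K_3; hence Aut(K_3) ≅ S_3, order 6.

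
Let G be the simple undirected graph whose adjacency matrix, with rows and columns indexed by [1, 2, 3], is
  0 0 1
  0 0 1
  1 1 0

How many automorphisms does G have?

The degree sequence is [1, 1, 2]; the two degree-1 vertices 1 and 2 are the ends of a path, so G = P_3. The only nontrivial automorphism of a path is the end-to-end reflection, so Aut(G) ≅ Z_2.

2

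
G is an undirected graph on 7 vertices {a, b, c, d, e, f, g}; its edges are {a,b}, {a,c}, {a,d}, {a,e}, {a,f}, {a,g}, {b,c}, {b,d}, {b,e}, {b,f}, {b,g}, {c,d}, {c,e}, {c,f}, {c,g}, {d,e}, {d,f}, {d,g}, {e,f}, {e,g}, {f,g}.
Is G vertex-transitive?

Every vertex has degree 6, so G is the complete graph K_7. Any permutation of the 7 vertices preserves K_7, so Aut(K_7) = S_7 of order 7! = 5040. This group acts transitively on the 7 vertices.

Yes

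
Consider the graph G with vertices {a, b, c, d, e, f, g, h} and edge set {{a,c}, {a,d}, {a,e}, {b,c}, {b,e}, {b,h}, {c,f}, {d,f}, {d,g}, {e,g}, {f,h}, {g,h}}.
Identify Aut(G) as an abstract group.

G is 3-regular and bipartite on 2^3 = 8 vertices with girth 4; it is the hypercube graph Q_3. Aut(Q_3) consists of the signed permutations of the 3 coordinate axes: 3! permutations times 2^3 sign flips, so |Aut| = 2^3·3! = 48.

Z_2^3 ⋊ S_3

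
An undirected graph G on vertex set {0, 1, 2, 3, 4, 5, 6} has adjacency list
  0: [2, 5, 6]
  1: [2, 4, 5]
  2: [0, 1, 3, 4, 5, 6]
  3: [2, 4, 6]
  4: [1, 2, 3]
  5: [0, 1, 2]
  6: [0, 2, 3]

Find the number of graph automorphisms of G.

12

Vertex 2 is the unique vertex of degree 6; the remaining 6 vertices each have degree 3 and induce a cycle, so G is the wheel on 7 vertices with hub 2. Every automorphism fixes the hub and acts on the rim 6-cycle, so Aut(G) ≅ Aut(C_6) = D_6 of order 12.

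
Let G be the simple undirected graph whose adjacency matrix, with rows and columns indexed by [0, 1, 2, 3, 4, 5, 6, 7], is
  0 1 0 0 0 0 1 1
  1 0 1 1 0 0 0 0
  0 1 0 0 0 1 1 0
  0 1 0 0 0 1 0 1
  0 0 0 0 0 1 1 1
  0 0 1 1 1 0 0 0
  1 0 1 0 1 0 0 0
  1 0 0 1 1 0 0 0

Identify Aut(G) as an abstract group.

the hyperoctahedral group B_3

G is 3-regular and bipartite on 2^3 = 8 vertices with girth 4; it is the hypercube graph Q_3. Aut(Q_3) consists of the signed permutations of the 3 coordinate axes: 3! permutations times 2^3 sign flips, so |Aut| = 2^3·3! = 48.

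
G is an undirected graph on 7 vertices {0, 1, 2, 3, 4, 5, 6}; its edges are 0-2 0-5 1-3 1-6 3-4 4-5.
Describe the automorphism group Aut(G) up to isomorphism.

The degree sequence is [2, 2, 1, 2, 2, 2, 1]; the two degree-1 vertices 2 and 6 are the ends of a path, so G = P_7. A path has exactly one nontrivial symmetry — reversal — giving Aut(G) of order 2.

the cyclic group of order 2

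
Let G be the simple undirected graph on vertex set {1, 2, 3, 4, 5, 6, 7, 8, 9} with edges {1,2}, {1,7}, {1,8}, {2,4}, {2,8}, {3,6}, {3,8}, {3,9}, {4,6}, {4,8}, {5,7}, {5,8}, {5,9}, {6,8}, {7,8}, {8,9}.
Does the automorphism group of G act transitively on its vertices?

No

Vertex 8 is the only vertex of degree 8, so every automorphism fixes it; G is not vertex-transitive.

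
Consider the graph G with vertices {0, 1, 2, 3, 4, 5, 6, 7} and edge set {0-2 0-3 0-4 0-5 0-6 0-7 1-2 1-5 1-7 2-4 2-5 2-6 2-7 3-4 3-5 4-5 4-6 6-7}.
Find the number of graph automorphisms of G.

The degree sequence is [6, 3, 6, 3, 5, 5, 4, 4]. Checking the degree-preserving permutations of the vertex set shows that none except the identity preserves every edge, so Aut(G) is trivial.

1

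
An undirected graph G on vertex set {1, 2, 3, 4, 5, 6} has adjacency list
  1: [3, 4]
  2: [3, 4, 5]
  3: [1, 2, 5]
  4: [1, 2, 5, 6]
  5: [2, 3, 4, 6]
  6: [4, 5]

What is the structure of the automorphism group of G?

the trivial group

Degrees alone do not determine every vertex (e.g. 1 and 6 both have degree 2), but their neighbour-degree multisets differ: N(1) has degrees [3, 4] while N(6) has degrees [4, 4]. Repeating this refinement separates all vertices, so the only automorphism is the identity.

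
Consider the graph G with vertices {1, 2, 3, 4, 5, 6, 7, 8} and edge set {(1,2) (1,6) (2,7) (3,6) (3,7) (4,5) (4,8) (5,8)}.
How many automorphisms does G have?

G has two connected components, {1, 2, 3, 6, 7} and {4, 5, 8}; each is 2-regular, so G = C_5 ⊔ C_3. No automorphism exchanges components of different sizes, hence Aut(G) is the direct product D_5 × D_3, order 60.

60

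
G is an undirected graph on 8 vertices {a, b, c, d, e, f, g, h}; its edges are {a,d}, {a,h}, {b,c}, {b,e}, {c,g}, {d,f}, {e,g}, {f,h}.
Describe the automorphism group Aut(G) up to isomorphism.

G has two connected components, {b, c, e, g} and {a, d, f, h}; each is 2-regular, so G = C_4 ⊔ C_4. Aut of a disjoint union of two copies of C_4 is the wreath product D_4 ≀ Z_2, of order 2·8² = 128.

(D_4 × D_4) ⋊ Z_2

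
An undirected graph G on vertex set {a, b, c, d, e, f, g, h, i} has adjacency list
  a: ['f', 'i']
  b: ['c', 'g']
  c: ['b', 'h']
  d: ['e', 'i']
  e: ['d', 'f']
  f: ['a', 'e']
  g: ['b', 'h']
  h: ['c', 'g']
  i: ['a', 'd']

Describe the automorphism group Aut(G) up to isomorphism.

D_5 × D_4

G has two connected components, {a, d, e, f, i} and {b, c, g, h}; each is 2-regular, so G = C_5 ⊔ C_4. No automorphism exchanges components of different sizes, hence Aut(G) is the direct product D_5 × D_4, order 80.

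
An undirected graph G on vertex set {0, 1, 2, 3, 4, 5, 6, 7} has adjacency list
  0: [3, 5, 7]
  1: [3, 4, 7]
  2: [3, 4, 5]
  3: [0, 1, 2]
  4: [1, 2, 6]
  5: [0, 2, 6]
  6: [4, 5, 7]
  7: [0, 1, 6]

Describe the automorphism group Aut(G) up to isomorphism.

G is 3-regular and bipartite on 2^3 = 8 vertices with girth 4; it is the hypercube graph Q_3. Aut(Q_3) consists of the signed permutations of the 3 coordinate axes: 3! permutations times 2^3 sign flips, so |Aut| = 2^3·3! = 48.

the hyperoctahedral group B_3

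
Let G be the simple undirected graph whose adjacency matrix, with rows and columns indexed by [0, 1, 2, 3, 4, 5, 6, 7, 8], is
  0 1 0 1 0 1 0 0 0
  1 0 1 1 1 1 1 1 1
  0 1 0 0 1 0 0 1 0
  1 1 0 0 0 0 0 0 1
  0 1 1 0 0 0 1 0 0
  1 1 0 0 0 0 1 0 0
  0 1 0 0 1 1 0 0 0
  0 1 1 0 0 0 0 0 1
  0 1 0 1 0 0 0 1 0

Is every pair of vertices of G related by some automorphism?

No

Vertex 1 is the only vertex of degree 8, so every automorphism fixes it; G is not vertex-transitive.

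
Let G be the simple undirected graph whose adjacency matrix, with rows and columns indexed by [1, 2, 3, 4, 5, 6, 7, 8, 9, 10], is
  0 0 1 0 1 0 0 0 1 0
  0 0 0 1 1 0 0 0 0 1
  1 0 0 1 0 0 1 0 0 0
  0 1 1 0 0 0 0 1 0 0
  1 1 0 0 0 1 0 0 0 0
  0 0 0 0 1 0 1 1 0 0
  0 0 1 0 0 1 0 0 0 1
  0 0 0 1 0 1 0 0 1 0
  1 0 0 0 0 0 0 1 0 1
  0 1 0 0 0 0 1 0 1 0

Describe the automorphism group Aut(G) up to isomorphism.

G is 3-regular on 10 vertices with no triangles and no 4-cycles (girth 5): this is the Petersen graph. Viewing the Petersen graph as the Kneser graph K(5,2) — vertices are 2-subsets of {1,…,5}, edges join disjoint pairs — its automorphisms are exactly the permutations of the 5-element set, so Aut ≅ S_5 of order 120.

the symmetric group S_5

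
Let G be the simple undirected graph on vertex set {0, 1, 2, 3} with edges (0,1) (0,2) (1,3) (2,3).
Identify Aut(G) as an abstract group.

G is 2-regular and bipartite on 2^2 = 4 vertices with girth 4; it is the hypercube graph Q_2. The symmetry group of the 2-cube is the hyperoctahedral group B_2 = Z_2 ≀ S_2, of order 2^2·2! = 8.

the dihedral group of order 8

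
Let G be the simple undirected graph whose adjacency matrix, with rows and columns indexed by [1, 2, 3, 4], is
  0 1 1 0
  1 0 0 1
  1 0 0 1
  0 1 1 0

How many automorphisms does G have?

8

G is 2-regular and bipartite on 2^2 = 4 vertices with girth 4; it is the hypercube graph Q_2. Aut(Q_2) consists of the signed permutations of the 2 coordinate axes: 2! permutations times 2^2 sign flips, so |Aut| = 2^2·2! = 8.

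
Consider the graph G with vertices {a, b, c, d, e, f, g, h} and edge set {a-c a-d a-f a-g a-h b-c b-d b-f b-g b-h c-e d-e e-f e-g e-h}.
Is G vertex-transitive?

Automorphisms preserve degree, but G has vertices of degree 3 and vertices of degree 5; no automorphism maps one to the other, so G is not vertex-transitive.

No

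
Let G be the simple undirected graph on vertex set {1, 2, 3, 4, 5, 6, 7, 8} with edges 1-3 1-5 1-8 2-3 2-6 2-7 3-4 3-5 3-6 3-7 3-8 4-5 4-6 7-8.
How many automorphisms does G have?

Vertex 3 is the unique vertex of degree 7; the remaining 7 vertices each have degree 3 and induce a cycle, so G is the wheel on 8 vertices with hub 3. With the hub fixed, the remaining symmetry is that of the rim cycle C_7, giving the dihedral group D_7.

14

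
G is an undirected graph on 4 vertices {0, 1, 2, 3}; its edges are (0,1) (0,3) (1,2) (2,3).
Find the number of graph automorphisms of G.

8

Every vertex has degree 2 and the graph is connected, so G is the 4-cycle C_4. C_4 has 4 rotations and 4 reflections, so Aut(C_4) ≅ D_4 of order 8.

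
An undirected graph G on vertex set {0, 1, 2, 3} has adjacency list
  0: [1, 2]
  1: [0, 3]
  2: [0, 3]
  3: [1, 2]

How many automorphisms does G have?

8

G is 2-regular and bipartite on 2^2 = 4 vertices with girth 4; it is the hypercube graph Q_2. The symmetry group of the 2-cube is the hyperoctahedral group B_2 = Z_2 ≀ S_2, of order 2^2·2! = 8.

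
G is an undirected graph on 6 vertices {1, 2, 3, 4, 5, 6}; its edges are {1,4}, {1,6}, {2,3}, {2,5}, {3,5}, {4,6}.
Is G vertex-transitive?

G has two connected components, {1, 4, 6} and {2, 3, 5}; each is 2-regular, so G = C_3 ⊔ C_3. With two isomorphic components, Aut(G) = Aut(C_3) ≀ S_2 = (D_3 × D_3) ⋊ Z_2: permute each cycle by D_3, then optionally swap the two cycles. Order 2·(2·3)² = 72. This group acts transitively on the 6 vertices.

Yes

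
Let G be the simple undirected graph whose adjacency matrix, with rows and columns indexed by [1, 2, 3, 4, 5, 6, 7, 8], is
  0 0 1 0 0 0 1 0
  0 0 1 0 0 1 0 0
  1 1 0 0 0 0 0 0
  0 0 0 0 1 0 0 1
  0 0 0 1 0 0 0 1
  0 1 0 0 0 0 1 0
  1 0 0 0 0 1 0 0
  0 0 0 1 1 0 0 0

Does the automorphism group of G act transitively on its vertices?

No

G has two connected components, {1, 2, 3, 6, 7} and {4, 5, 8}; each is 2-regular, so G = C_5 ⊔ C_3. The orbit of 1 under Aut(G) is {1, 2, 3, 6, 7}, which does not contain 4, so G is not vertex-transitive.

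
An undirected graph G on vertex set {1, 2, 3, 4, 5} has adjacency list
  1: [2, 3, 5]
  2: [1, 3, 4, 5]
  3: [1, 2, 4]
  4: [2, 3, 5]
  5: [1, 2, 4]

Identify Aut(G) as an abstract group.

D_4

Vertex 2 is the unique vertex of degree 4; the remaining 4 vertices each have degree 3 and induce a cycle, so G is the wheel on 5 vertices with hub 2. Every automorphism fixes the hub and acts on the rim 4-cycle, so Aut(G) ≅ Aut(C_4) = D_4 of order 8.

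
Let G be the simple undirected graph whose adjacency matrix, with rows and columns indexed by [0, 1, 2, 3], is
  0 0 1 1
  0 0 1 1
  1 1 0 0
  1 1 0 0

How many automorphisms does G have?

G is 2-regular and bipartite on 2^2 = 4 vertices with girth 4; it is the hypercube graph Q_2. Aut(Q_2) consists of the signed permutations of the 2 coordinate axes: 2! permutations times 2^2 sign flips, so |Aut| = 2^2·2! = 8.

8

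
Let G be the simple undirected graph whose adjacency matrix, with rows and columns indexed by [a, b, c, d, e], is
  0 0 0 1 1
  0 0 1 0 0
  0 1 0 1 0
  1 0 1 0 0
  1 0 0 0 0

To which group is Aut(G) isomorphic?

Z_2

The degree sequence is [2, 1, 2, 2, 1]; the two degree-1 vertices b and e are the ends of a path, so G = P_5. A path has exactly one nontrivial symmetry — reversal — giving Aut(G) of order 2.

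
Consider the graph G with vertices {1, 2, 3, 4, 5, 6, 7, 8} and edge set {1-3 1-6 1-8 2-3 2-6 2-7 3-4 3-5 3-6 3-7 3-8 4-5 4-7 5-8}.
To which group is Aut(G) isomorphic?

D_7

Vertex 3 is the unique vertex of degree 7; the remaining 7 vertices each have degree 3 and induce a cycle, so G is the wheel on 8 vertices with hub 3. With the hub fixed, the remaining symmetry is that of the rim cycle C_7, giving the dihedral group D_7.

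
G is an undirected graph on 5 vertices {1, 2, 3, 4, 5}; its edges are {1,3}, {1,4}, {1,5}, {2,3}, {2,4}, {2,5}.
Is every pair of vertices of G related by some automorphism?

No

Automorphisms preserve degree, but G has vertices of degree 2 and vertices of degree 3; no automorphism maps one to the other, so G is not vertex-transitive.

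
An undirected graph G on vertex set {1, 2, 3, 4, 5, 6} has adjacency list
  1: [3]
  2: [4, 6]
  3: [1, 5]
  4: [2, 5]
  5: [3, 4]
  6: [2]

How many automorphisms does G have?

The degree sequence is [1, 2, 2, 2, 2, 1]; the two degree-1 vertices 1 and 6 are the ends of a path, so G = P_6. A path has exactly one nontrivial symmetry — reversal — giving Aut(G) of order 2.

2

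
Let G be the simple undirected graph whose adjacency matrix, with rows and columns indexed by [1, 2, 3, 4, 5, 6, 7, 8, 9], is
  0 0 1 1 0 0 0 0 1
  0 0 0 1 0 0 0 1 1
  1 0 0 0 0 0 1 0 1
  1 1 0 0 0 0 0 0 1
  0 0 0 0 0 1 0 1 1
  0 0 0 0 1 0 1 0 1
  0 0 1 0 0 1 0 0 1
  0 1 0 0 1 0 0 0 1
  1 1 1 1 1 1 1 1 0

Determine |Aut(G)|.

16

Vertex 9 is the unique vertex of degree 8; the remaining 8 vertices each have degree 3 and induce a cycle, so G is the wheel on 9 vertices with hub 9. With the hub fixed, the remaining symmetry is that of the rim cycle C_8, giving the dihedral group D_8.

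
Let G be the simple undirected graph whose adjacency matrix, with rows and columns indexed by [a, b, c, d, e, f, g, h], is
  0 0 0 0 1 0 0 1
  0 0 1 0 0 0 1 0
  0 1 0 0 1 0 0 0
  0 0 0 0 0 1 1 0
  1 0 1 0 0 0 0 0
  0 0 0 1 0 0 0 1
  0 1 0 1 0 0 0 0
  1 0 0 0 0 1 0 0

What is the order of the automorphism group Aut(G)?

G is 2-regular and connected on 8 vertices, i.e. the cycle C_8. The automorphisms of the 8-cycle are exactly the symmetries of a regular 8-gon: the dihedral group D_8, |D_8| = 16.

16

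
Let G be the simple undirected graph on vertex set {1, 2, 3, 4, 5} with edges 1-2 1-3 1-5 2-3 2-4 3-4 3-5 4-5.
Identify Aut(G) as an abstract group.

Vertex 3 is the unique vertex of degree 4; the remaining 4 vertices each have degree 3 and induce a cycle, so G is the wheel on 5 vertices with hub 3. Every automorphism fixes the hub and acts on the rim 4-cycle, so Aut(G) ≅ Aut(C_4) = D_4 of order 8.

D_4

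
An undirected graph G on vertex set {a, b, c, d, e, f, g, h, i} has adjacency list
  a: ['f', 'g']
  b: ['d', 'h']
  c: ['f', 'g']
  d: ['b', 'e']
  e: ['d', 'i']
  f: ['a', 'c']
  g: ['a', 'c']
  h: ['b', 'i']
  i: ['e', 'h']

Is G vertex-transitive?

No

G has two connected components, {b, d, e, h, i} and {a, c, f, g}; each is 2-regular, so G = C_5 ⊔ C_4. The orbit of a under Aut(G) is {a, c, f, g}, which does not contain b, so G is not vertex-transitive.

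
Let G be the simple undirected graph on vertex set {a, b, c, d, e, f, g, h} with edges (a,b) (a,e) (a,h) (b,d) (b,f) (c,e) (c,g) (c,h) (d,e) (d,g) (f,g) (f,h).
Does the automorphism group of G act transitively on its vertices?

Yes

G is 3-regular and bipartite on 2^3 = 8 vertices with girth 4; it is the hypercube graph Q_3. Aut(Q_3) consists of the signed permutations of the 3 coordinate axes: 3! permutations times 2^3 sign flips, so |Aut| = 2^3·3! = 48. Under this action every vertex can be carried to every other, so G is vertex-transitive.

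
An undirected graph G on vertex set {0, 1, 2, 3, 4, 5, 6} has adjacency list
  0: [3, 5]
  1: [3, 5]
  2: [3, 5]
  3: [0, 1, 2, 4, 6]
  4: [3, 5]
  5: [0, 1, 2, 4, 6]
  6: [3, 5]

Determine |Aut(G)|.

240

The vertices split by degree into {3, 5} (degree 5) and {0, 1, 2, 4, 6} (degree 2); every edge runs between the two parts, so G is the complete bipartite graph K_{2,5}. Automorphisms preserve the bipartition setwise (since the parts differ in size) and act as S_5 × S_2 within it; |Aut| = 240.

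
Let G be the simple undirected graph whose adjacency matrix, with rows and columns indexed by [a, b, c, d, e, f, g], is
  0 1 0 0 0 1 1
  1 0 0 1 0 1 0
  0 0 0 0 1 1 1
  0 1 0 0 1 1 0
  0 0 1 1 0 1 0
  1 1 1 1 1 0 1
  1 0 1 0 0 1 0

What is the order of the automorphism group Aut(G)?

Vertex f is the unique vertex of degree 6; the remaining 6 vertices each have degree 3 and induce a cycle, so G is the wheel on 7 vertices with hub f. Every automorphism fixes the hub and acts on the rim 6-cycle, so Aut(G) ≅ Aut(C_6) = D_6 of order 12.

12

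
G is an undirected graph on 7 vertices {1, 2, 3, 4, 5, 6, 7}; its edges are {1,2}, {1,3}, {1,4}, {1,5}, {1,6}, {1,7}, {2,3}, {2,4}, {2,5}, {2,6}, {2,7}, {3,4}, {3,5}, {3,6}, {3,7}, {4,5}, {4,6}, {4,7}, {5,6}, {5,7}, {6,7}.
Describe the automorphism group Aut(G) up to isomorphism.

Every vertex has degree 6, so G is the complete graph K_7. Any permutation of the 7 vertices preserves K_7, so Aut(K_7) = S_7 of order 7! = 5040.

S_7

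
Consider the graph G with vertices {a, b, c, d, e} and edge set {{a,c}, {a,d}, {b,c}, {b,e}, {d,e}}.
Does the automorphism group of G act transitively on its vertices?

G is 2-regular and connected on 5 vertices, i.e. the cycle C_5. C_5 has 5 rotations and 5 reflections, so Aut(C_5) ≅ D_5 of order 10. Under this action every vertex can be carried to every other, so G is vertex-transitive.

Yes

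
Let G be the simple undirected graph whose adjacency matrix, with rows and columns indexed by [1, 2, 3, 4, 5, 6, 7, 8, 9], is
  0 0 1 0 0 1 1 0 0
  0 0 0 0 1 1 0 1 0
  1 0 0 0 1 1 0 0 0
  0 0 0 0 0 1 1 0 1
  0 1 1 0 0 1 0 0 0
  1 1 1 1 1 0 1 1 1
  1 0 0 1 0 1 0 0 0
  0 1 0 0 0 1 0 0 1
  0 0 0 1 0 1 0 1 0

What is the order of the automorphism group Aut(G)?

Vertex 6 is the unique vertex of degree 8; the remaining 8 vertices each have degree 3 and induce a cycle, so G is the wheel on 9 vertices with hub 6. With the hub fixed, the remaining symmetry is that of the rim cycle C_8, giving the dihedral group D_8.

16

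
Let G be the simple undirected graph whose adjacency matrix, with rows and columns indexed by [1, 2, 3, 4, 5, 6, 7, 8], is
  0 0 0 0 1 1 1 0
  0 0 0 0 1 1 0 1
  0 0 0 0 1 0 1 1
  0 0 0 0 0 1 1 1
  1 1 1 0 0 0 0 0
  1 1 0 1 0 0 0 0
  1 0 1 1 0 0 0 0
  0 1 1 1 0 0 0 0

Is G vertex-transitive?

G is 3-regular and bipartite on 2^3 = 8 vertices with girth 4; it is the hypercube graph Q_3. The symmetry group of the 3-cube is the hyperoctahedral group B_3 = Z_2 ≀ S_3, of order 2^3·3! = 48. This group acts transitively on the 8 vertices.

Yes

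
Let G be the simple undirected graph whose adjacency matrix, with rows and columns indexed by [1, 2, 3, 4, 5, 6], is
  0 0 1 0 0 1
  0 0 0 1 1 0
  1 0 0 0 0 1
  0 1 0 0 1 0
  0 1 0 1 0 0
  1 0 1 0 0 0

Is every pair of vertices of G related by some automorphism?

Yes

G has two connected components, {2, 4, 5} and {1, 3, 6}; each is 2-regular, so G = C_3 ⊔ C_3. Aut of a disjoint union of two copies of C_3 is the wreath product D_3 ≀ Z_2, of order 2·6² = 72. Under this action every vertex can be carried to every other, so G is vertex-transitive.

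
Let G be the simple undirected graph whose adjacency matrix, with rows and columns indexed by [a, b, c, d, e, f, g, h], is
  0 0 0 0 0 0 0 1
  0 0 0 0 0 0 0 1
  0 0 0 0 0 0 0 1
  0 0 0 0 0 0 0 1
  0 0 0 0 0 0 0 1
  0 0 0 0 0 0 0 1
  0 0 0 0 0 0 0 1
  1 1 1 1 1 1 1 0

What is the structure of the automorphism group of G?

the symmetric group on 7 letters

Vertex h has degree 7 and every other vertex has degree 1, so G is the star K_{1,7} with centre h. Any automorphism fixes the centre and permutes the 7 leaves freely, so Aut(G) ≅ S_7 of order 7! = 5040.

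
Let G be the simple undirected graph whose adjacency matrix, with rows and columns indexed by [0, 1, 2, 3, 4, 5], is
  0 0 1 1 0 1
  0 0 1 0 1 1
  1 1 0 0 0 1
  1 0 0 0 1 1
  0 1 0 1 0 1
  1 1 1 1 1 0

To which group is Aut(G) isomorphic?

Vertex 5 is the unique vertex of degree 5; the remaining 5 vertices each have degree 3 and induce a cycle, so G is the wheel on 6 vertices with hub 5. Every automorphism fixes the hub and acts on the rim 5-cycle, so Aut(G) ≅ Aut(C_5) = D_5 of order 10.

D_5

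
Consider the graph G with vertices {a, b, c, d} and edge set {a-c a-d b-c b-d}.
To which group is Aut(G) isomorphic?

G is 2-regular and bipartite with parts {c, d} and {a, b} (each part is independent and every cross-pair is an edge), so G = K_{2,2}. Aut(K_{2,2}) is the wreath product S_2 ≀ Z_2: permute within each part, then optionally swap the parts; |Aut| = 2·(2!)² = 8.

S_2 ≀ Z_2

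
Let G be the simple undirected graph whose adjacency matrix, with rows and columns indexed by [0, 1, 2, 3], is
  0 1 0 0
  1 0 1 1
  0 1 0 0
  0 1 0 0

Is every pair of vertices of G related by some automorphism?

No

Vertex 1 is the only vertex of degree 3, so every automorphism fixes it; G is not vertex-transitive.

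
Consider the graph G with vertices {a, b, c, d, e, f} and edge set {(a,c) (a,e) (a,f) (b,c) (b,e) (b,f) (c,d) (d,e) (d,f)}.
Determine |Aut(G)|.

72

G is 3-regular and bipartite with parts {c, e, f} and {a, b, d} (each part is independent and every cross-pair is an edge), so G = K_{3,3}. Each part can be permuted independently (S_3 × S_3) and the two equal-size parts can also be swapped, giving (S_3 × S_3) ⋊ Z_2 of order 2·(3!)² = 72.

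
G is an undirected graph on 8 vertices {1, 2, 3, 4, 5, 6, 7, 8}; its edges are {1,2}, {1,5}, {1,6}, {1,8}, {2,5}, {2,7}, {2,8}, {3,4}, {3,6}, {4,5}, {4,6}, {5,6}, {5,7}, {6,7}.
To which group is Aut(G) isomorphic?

Degrees alone do not determine every vertex (e.g. 1 and 2 both have degree 4), but their neighbour-degree multisets differ: N(1) has degrees [2, 4, 5, 5] while N(2) has degrees [2, 3, 4, 5]. Repeating this refinement separates all vertices, so the only automorphism is the identity.

{e}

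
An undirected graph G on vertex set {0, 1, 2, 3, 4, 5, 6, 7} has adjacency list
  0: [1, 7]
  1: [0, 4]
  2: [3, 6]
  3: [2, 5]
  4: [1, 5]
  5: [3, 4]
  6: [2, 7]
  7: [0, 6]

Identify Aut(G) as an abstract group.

G is 2-regular and connected on 8 vertices, i.e. the cycle C_8. C_8 has 8 rotations and 8 reflections, so Aut(C_8) ≅ D_8 of order 16.

the dihedral group of order 16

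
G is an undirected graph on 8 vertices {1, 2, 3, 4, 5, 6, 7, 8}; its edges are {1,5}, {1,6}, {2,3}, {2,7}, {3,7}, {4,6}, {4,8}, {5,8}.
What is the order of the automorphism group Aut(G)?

60

G has two connected components, {1, 4, 5, 6, 8} and {2, 3, 7}; each is 2-regular, so G = C_5 ⊔ C_3. No automorphism exchanges components of different sizes, hence Aut(G) is the direct product D_3 × D_5, order 60.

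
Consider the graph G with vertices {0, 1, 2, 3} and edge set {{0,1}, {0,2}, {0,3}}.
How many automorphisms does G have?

Vertex 0 has degree 3 and every other vertex has degree 1, so G is the star K_{1,3} with centre 0. The 3 leaves are pairwise interchangeable while the centre is fixed, giving Aut(G) = S_3.

6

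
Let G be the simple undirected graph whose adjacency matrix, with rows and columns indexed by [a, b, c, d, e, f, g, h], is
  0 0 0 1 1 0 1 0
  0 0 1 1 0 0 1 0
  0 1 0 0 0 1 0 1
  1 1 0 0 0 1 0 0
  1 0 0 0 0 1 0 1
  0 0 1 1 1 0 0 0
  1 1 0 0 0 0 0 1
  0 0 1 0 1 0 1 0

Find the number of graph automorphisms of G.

48

G is 3-regular and bipartite on 2^3 = 8 vertices with girth 4; it is the hypercube graph Q_3. Aut(Q_3) consists of the signed permutations of the 3 coordinate axes: 3! permutations times 2^3 sign flips, so |Aut| = 2^3·3! = 48.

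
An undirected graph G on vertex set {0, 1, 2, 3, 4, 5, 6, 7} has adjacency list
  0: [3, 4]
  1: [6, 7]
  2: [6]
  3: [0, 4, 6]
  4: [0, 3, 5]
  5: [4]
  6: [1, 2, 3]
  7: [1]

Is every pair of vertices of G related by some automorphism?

No

Automorphisms preserve degree, but G has vertices of degree 1 and vertices of degree 3; no automorphism maps one to the other, so G is not vertex-transitive.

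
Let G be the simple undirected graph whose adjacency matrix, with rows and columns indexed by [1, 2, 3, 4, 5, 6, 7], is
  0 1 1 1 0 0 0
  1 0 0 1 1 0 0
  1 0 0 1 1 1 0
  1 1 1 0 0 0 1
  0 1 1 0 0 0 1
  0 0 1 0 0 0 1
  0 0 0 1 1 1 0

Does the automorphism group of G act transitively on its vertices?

Vertex 6 is the only vertex of degree 2, so every automorphism fixes it; G is not vertex-transitive.

No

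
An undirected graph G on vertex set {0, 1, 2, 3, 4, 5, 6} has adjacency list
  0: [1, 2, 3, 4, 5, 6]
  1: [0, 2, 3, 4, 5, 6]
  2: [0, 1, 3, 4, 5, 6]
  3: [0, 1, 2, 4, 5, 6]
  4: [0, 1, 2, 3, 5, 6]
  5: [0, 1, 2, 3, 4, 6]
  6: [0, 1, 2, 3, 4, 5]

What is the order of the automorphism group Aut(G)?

5040

Every vertex has degree 6, so G is the complete graph K_7. Every bijection on the vertex set is an automorphism of K_7; hence Aut(K_7) ≅ S_7, order 5040.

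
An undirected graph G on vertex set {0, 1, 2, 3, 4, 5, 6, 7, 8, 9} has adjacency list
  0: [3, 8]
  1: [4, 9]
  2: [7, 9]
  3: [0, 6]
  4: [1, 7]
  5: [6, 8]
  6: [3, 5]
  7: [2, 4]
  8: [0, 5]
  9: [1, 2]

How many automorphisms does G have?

G has two connected components, {0, 3, 5, 6, 8} and {1, 2, 4, 7, 9}; each is 2-regular, so G = C_5 ⊔ C_5. Aut of a disjoint union of two copies of C_5 is the wreath product D_5 ≀ Z_2, of order 2·10² = 200.

200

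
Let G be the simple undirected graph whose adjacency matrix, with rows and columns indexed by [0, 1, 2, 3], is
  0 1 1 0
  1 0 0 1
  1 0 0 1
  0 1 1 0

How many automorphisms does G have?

G is 2-regular and bipartite on 2^2 = 4 vertices with girth 4; it is the hypercube graph Q_2. Aut(Q_2) consists of the signed permutations of the 2 coordinate axes: 2! permutations times 2^2 sign flips, so |Aut| = 2^2·2! = 8.

8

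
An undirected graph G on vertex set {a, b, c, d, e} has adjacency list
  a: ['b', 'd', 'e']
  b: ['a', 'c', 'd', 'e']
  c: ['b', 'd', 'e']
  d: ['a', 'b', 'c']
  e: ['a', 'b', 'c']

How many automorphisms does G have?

8

Vertex b is the unique vertex of degree 4; the remaining 4 vertices each have degree 3 and induce a cycle, so G is the wheel on 5 vertices with hub b. With the hub fixed, the remaining symmetry is that of the rim cycle C_4, giving the dihedral group D_4.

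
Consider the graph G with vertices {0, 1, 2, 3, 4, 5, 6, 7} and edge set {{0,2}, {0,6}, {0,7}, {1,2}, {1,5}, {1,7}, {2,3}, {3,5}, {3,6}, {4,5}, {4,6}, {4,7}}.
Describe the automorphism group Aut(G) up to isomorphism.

G is 3-regular and bipartite on 2^3 = 8 vertices with girth 4; it is the hypercube graph Q_3. The symmetry group of the 3-cube is the hyperoctahedral group B_3 = Z_2 ≀ S_3, of order 2^3·3! = 48.

Z_2^3 ⋊ S_3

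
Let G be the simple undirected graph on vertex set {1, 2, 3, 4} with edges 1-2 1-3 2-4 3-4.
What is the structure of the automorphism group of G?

the hyperoctahedral group B_2

G is 2-regular and bipartite on 2^2 = 4 vertices with girth 4; it is the hypercube graph Q_2. The symmetry group of the 2-cube is the hyperoctahedral group B_2 = Z_2 ≀ S_2, of order 2^2·2! = 8.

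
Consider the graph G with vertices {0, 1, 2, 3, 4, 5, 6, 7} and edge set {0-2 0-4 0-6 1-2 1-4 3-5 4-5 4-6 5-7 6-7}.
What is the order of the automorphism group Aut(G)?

1

The degree sequence is [3, 2, 2, 1, 4, 3, 3, 2]. Checking the degree-preserving permutations of the vertex set shows that none except the identity preserves every edge, so Aut(G) is trivial.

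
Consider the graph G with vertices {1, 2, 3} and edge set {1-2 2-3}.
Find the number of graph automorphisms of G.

The degree sequence is [1, 2, 1]; the two degree-1 vertices 1 and 3 are the ends of a path, so G = P_3. The only nontrivial automorphism of a path is the end-to-end reflection, so Aut(G) ≅ Z_2.

2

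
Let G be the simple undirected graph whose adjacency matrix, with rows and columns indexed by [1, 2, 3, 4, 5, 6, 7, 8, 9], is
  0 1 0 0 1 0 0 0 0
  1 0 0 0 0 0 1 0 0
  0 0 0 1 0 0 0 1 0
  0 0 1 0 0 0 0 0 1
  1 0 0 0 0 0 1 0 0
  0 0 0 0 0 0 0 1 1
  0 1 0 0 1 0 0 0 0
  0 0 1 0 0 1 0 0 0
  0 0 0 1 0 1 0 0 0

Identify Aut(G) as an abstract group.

G has two connected components, {3, 4, 6, 8, 9} and {1, 2, 5, 7}; each is 2-regular, so G = C_5 ⊔ C_4. The components are non-isomorphic (different sizes), so Aut(G) = Aut(C_4) × Aut(C_5) = D_4 × D_5 of order 8·10 = 80.

D_4 × D_5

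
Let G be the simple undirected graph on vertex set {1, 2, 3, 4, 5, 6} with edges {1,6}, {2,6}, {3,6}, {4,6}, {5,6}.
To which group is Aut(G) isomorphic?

the symmetric group on 5 letters

Vertex 6 has degree 5 and every other vertex has degree 1, so G is the star K_{1,5} with centre 6. Any automorphism fixes the centre and permutes the 5 leaves freely, so Aut(G) ≅ S_5 of order 5! = 120.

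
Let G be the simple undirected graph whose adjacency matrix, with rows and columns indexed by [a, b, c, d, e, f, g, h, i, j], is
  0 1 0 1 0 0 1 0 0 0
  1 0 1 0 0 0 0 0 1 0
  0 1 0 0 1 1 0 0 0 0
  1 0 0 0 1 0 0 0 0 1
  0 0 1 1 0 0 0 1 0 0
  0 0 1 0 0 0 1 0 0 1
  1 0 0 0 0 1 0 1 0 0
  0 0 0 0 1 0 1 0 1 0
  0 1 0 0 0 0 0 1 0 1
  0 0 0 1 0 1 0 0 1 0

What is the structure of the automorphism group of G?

G is 3-regular on 10 vertices with no triangles and no 4-cycles (girth 5): this is the Petersen graph. It is a classical fact that the Petersen graph has automorphism group S_5 (order 120), arising from its description as the Kneser graph K(5,2).

S_5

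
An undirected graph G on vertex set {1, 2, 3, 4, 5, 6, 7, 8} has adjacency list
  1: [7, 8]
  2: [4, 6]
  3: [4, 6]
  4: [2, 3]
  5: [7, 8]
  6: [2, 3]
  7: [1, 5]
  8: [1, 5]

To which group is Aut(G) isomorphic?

(D_4 × D_4) ⋊ Z_2

G has two connected components, {2, 3, 4, 6} and {1, 5, 7, 8}; each is 2-regular, so G = C_4 ⊔ C_4. With two isomorphic components, Aut(G) = Aut(C_4) ≀ S_2 = (D_4 × D_4) ⋊ Z_2: permute each cycle by D_4, then optionally swap the two cycles. Order 2·(2·4)² = 128.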